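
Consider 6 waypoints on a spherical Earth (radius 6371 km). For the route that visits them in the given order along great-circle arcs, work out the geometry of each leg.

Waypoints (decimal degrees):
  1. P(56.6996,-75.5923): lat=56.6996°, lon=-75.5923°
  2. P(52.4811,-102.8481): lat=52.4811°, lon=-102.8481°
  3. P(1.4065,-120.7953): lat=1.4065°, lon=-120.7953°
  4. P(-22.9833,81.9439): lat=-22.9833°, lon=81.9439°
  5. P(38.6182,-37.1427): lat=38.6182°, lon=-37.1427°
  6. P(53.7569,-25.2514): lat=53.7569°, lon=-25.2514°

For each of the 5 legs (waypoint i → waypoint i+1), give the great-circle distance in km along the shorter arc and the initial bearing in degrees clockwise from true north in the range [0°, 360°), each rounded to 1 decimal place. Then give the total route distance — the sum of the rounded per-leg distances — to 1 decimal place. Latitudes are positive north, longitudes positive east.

Leg 1: φ1=0.9895947, φ2=0.9159680, Δφ=-0.0736267, Δλ=-0.4757035 rad; a=sin²(Δφ/2)+cosφ1·cosφ2·sin²(Δλ/2)=0.0199170930; c=2·atan2(√a, √(1-a))=0.283201314; dist=6371·c=1804.276 ≈ 1804.3 km; running total=1804.3 km
Leg 1 bearing: y=sinΔλ·cosφ2=-0.27891060, x=cosφ1·sinφ2-sinφ1·cosφ2·cosΔλ=-0.01704372; θ=atan2(y, x)=-93.4969° <0 so +360° → 266.5031° ≈ 266.5°
Leg 2: φ1=0.9159680, φ2=0.0245481, Δφ=-0.8914199, Δλ=-0.3132377 rad; a=sin²(Δφ/2)+cosφ1·cosφ2·sin²(Δλ/2)=0.2006587982; c=2·atan2(√a, √(1-a))=0.928941198; dist=6371·c=5918.284 ≈ 5918.3 km; running total=7722.6 km
Leg 2 bearing: y=sinΔλ·cosφ2=-0.30804759, x=cosφ1·sinφ2-sinφ1·cosφ2·cosΔλ=-0.73938222; θ=atan2(y, x)=-157.3820° <0 so +360° → 202.6180° ≈ 202.6°
Leg 3: φ1=0.0245481, φ2=-0.4011343, Δφ=-0.4256823, Δλ=3.5384666 rad; a=sin²(Δφ/2)+cosφ1·cosφ2·sin²(Δλ/2)=0.9291954399; c=2·atan2(√a, √(1-a))=2.602921009; dist=6371·c=16583.210 ≈ 16583.2 km; running total=24305.8 km
Leg 3 bearing: y=sinΔλ·cosφ2=-0.35585330, x=cosφ1·sinφ2-sinφ1·cosφ2·cosΔλ=-0.36950443; θ=atan2(y, x)=-136.0782° <0 so +360° → 223.9218° ≈ 223.9°
Leg 4: φ1=-0.4011343, φ2=0.6740147, Δφ=1.0751490, Δλ=-2.0784533 rad; a=sin²(Δφ/2)+cosφ1·cosφ2·sin²(Δλ/2)=0.7966863416; c=2·atan2(√a, √(1-a))=2.206038773; dist=6371·c=14054.673 ≈ 14054.7 km; running total=38360.5 km
Leg 4 bearing: y=sinΔλ·cosφ2=-0.68278654, x=cosφ1·sinφ2-sinφ1·cosφ2·cosΔλ=0.42627621; θ=atan2(y, x)=-58.0227° <0 so +360° → 301.9773° ≈ 302.0°
Leg 5: φ1=0.6740147, φ2=0.9382349, Δφ=0.2642202, Δλ=0.2075423 rad; a=sin²(Δφ/2)+cosφ1·cosφ2·sin²(Δλ/2)=0.0223081890; c=2·atan2(√a, √(1-a))=0.299840467; dist=6371·c=1910.284 ≈ 1910.3 km; running total=40270.8 km
Leg 5 bearing: y=sinΔλ·cosφ2=0.12182265, x=cosφ1·sinφ2-sinφ1·cosφ2·cosΔλ=0.26907504; θ=atan2(y, x)=24.3585° ≈ 24.4°

Leg 1: dist=1804.3 km, bearing=266.5°
Leg 2: dist=5918.3 km, bearing=202.6°
Leg 3: dist=16583.2 km, bearing=223.9°
Leg 4: dist=14054.7 km, bearing=302.0°
Leg 5: dist=1910.3 km, bearing=24.4°
Total: 40270.8 km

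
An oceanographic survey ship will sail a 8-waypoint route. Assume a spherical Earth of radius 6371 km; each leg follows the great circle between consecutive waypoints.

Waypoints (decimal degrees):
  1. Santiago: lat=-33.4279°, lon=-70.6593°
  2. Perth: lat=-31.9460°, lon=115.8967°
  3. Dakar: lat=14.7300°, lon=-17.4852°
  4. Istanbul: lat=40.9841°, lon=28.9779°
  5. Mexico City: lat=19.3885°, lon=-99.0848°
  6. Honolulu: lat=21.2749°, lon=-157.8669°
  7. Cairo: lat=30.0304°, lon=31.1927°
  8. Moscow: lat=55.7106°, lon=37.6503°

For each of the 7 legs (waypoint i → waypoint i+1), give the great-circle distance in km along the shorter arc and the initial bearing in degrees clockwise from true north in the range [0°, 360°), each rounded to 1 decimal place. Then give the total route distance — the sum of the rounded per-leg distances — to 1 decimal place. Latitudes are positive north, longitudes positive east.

Leg 1: φ1=-0.5834269, φ2=-0.5575629, Δφ=0.0258640, Δλ=3.2560164 rad; a=sin²(Δφ/2)+cosφ1·cosφ2·sin²(Δλ/2)=0.7060319791; c=2·atan2(√a, √(1-a))=1.995514443; dist=6371·c=12713.423 ≈ 12713.4 km; running total=12713.4 km
Leg 1 bearing: y=sinΔλ·cosφ2=-0.09688224, x=cosφ1·sinφ2-sinφ1·cosφ2·cosΔλ=-0.90598958; θ=atan2(y, x)=-173.8963° <0 so +360° → 186.1037° ≈ 186.1°
Leg 2: φ1=-0.5575629, φ2=0.2570870, Δφ=0.8146499, Δλ=-2.3279533 rad; a=sin²(Δφ/2)+cosφ1·cosφ2·sin²(Δλ/2)=0.8491063827; c=2·atan2(√a, √(1-a))=2.343694254; dist=6371·c=14931.676 ≈ 14931.7 km; running total=27645.1 km
Leg 2 bearing: y=sinΔλ·cosφ2=-0.70290550, x=cosφ1·sinφ2-sinφ1·cosφ2·cosΔλ=-0.13573059; θ=atan2(y, x)=-100.9293° <0 so +360° → 259.0707° ≈ 259.1°
Leg 3: φ1=0.2570870, φ2=0.7153075, Δφ=0.4582205, Δλ=0.8109341 rad; a=sin²(Δφ/2)+cosφ1·cosφ2·sin²(Δλ/2)=0.1651723184; c=2·atan2(√a, √(1-a))=0.837051686; dist=6371·c=5332.856 ≈ 5332.9 km; running total=32978.0 km
Leg 3 bearing: y=sinΔλ·cosφ2=0.54724426, x=cosφ1·sinφ2-sinφ1·cosφ2·cosΔλ=0.50208109; θ=atan2(y, x)=47.4645° ≈ 47.5°
Leg 4: φ1=0.7153075, φ2=0.3383932, Δφ=-0.3769143, Δλ=-2.2351158 rad; a=sin²(Δφ/2)+cosφ1·cosφ2·sin²(Δλ/2)=0.6106455894; c=2·atan2(√a, √(1-a))=1.793934603; dist=6371·c=11429.157 ≈ 11429.2 km; running total=44407.2 km
Leg 4 bearing: y=sinΔλ·cosφ2=-0.74268615, x=cosφ1·sinφ2-sinφ1·cosφ2·cosΔλ=0.63201859; θ=atan2(y, x)=-49.6025° <0 so +360° → 310.3975° ≈ 310.4°
Leg 5: φ1=0.3383932, φ2=0.3713171, Δφ=0.0329239, Δλ=-1.0259412 rad; a=sin²(Δφ/2)+cosφ1·cosφ2·sin²(Δλ/2)=0.2119817240; c=2·atan2(√a, √(1-a))=0.956924673; dist=6371·c=6096.567 ≈ 6096.6 km; running total=50503.8 km
Leg 5 bearing: y=sinΔλ·cosφ2=-0.79692057, x=cosφ1·sinφ2-sinφ1·cosφ2·cosΔλ=0.18193267; θ=atan2(y, x)=-77.1401° <0 so +360° → 282.8599° ≈ 282.9°
Leg 6: φ1=0.3713171, φ2=0.5241294, Δφ=0.1528123, Δλ=3.2997125 rad; a=sin²(Δφ/2)+cosφ1·cosφ2·sin²(Δλ/2)=0.8075531062; c=2·atan2(√a, √(1-a))=2.233316998; dist=6371·c=14228.463 ≈ 14228.5 km; running total=64732.3 km
Leg 6 bearing: y=sinΔλ·cosφ2=-0.13632412, x=cosφ1·sinφ2-sinφ1·cosφ2·cosΔλ=0.77656943; θ=atan2(y, x)=-9.9566° <0 so +360° → 350.0434° ≈ 350.0°
Leg 7: φ1=0.5241294, φ2=0.9723334, Δφ=0.4482040, Δλ=0.1127064 rad; a=sin²(Δφ/2)+cosφ1·cosφ2·sin²(Δλ/2)=0.0509338726; c=2·atan2(√a, √(1-a))=0.455292937; dist=6371·c=2900.671 ≈ 2900.7 km; running total=67633.0 km
Leg 7 bearing: y=sinΔλ·cosφ2=0.06336141, x=cosφ1·sinφ2-sinφ1·cosφ2·cosΔλ=0.43513651; θ=atan2(y, x)=8.2848° ≈ 8.3°

Leg 1: dist=12713.4 km, bearing=186.1°
Leg 2: dist=14931.7 km, bearing=259.1°
Leg 3: dist=5332.9 km, bearing=47.5°
Leg 4: dist=11429.2 km, bearing=310.4°
Leg 5: dist=6096.6 km, bearing=282.9°
Leg 6: dist=14228.5 km, bearing=350.0°
Leg 7: dist=2900.7 km, bearing=8.3°
Total: 67633.0 km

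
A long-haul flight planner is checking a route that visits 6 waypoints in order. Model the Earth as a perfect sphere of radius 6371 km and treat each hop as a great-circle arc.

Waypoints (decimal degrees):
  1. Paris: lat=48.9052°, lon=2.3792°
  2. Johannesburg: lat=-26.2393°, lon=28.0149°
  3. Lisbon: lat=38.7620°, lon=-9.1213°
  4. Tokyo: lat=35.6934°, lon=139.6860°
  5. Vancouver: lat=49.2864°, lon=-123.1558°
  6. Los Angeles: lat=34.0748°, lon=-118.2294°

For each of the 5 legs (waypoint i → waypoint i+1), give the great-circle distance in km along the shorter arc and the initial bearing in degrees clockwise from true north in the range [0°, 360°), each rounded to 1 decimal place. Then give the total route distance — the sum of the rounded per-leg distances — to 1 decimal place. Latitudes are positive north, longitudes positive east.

Leg 1: φ1=0.8535568, φ2=-0.4579622, Δφ=-1.3115189, Δλ=0.4474274 rad; a=sin²(Δφ/2)+cosφ1·cosφ2·sin²(Δλ/2)=0.4008268746; c=2·atan2(√a, √(1-a))=1.371125967; dist=6371·c=8735.444 ≈ 8735.4 km; running total=8735.4 km
Leg 1 bearing: y=sinΔλ·cosφ2=0.38806555, x=cosφ1·sinφ2-sinφ1·cosφ2·cosΔλ=-0.90003550; θ=atan2(y, x)=156.6759° ≈ 156.7°
Leg 2: φ1=-0.4579622, φ2=0.6765245, Δφ=1.1344867, Δλ=-0.6481490 rad; a=sin²(Δφ/2)+cosφ1·cosφ2·sin²(Δλ/2)=0.3596197810; c=2·atan2(√a, √(1-a))=1.286210003; dist=6371·c=8194.444 ≈ 8194.4 km; running total=16929.8 km
Leg 2 bearing: y=sinΔλ·cosφ2=-0.47074630, x=cosφ1·sinφ2-sinφ1·cosφ2·cosΔλ=0.83640391; θ=atan2(y, x)=-29.3718° <0 so +360° → 330.6282° ≈ 330.6°
Leg 3: φ1=0.6765245, φ2=0.6229674, Δφ=-0.0535572, Δλ=2.5971773 rad; a=sin²(Δφ/2)+cosφ1·cosφ2·sin²(Δλ/2)=0.5882178331; c=2·atan2(√a, √(1-a))=1.748160452; dist=6371·c=11137.530 ≈ 11137.5 km; running total=28067.3 km
Leg 3 bearing: y=sinΔλ·cosφ2=0.42062751, x=cosφ1·sinφ2-sinφ1·cosφ2·cosΔλ=0.88991177; θ=atan2(y, x)=25.2983° ≈ 25.3°
Leg 4: φ1=0.6229674, φ2=0.8602100, Δφ=0.2372426, Δλ=-4.5874548 rad; a=sin²(Δφ/2)+cosφ1·cosφ2·sin²(Δλ/2)=0.3118851203; c=2·atan2(√a, √(1-a))=1.185072630; dist=6371·c=7550.098 ≈ 7550.1 km; running total=35617.4 km
Leg 4 bearing: y=sinΔλ·cosφ2=0.64719440, x=cosφ1·sinφ2-sinφ1·cosφ2·cosΔλ=0.66301627; θ=atan2(y, x)=44.3081° ≈ 44.3°
Leg 5: φ1=0.8602100, φ2=0.5947175, Δφ=-0.2654925, Δλ=0.0859819 rad; a=sin²(Δφ/2)+cosφ1·cosφ2·sin²(Δλ/2)=0.0185162583; c=2·atan2(√a, √(1-a))=0.272995856; dist=6371·c=1739.257 ≈ 1739.3 km; running total=37356.7 km
Leg 5 bearing: y=sinΔλ·cosφ2=0.07113168, x=cosφ1·sinφ2-sinφ1·cosφ2·cosΔλ=-0.26006520; θ=atan2(y, x)=164.7029° ≈ 164.7°

Leg 1: dist=8735.4 km, bearing=156.7°
Leg 2: dist=8194.4 km, bearing=330.6°
Leg 3: dist=11137.5 km, bearing=25.3°
Leg 4: dist=7550.1 km, bearing=44.3°
Leg 5: dist=1739.3 km, bearing=164.7°
Total: 37356.7 km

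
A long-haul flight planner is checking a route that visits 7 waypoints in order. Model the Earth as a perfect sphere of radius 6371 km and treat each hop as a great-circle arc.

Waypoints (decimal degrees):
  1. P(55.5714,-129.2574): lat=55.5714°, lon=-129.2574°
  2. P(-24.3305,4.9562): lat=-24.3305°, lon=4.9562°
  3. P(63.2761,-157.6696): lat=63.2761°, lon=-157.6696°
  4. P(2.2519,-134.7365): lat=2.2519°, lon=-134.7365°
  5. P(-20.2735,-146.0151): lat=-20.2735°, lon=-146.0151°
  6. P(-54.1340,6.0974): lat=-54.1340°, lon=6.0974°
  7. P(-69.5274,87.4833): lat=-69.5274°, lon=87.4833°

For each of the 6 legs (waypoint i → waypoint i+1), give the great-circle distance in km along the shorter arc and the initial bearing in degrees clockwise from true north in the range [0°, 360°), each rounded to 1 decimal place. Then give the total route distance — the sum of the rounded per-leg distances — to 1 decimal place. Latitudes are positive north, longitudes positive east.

Leg 1: dist=14939.3 km, bearing=66.0°
Leg 2: dist=15498.4 km, bearing=348.1°
Leg 3: dist=7041.5 km, bearing=154.2°
Leg 4: dist=2790.4 km, bearing=205.6°
Leg 5: dist=11322.7 km, bearing=163.7°
Leg 6: dist=4205.8 km, bearing=145.7°
Total: 55798.1 km

Leg 1: φ1=0.9699039, φ2=-0.4246473, Δφ=-1.3945512, Δλ=2.3424692 rad; a=sin²(Δφ/2)+cosφ1·cosφ2·sin²(Δλ/2)=0.8495361109; c=2·atan2(√a, √(1-a))=2.344895500; dist=6371·c=14939.329 ≈ 14939.3 km; running total=14939.3 km
Leg 1 bearing: y=sinΔλ·cosφ2=0.65308673, x=cosφ1·sinφ2-sinφ1·cosφ2·cosΔλ=0.29116275; θ=atan2(y, x)=65.9715° ≈ 66.0°
Leg 2: φ1=-0.4246473, φ2=1.1043763, Δφ=1.5290236, Δλ=-2.8383557 rad; a=sin²(Δφ/2)+cosφ1·cosφ2·sin²(Δλ/2)=0.8795240757; c=2·atan2(√a, √(1-a))=2.432646137; dist=6371·c=15498.389 ≈ 15498.4 km; running total=30437.7 km
Leg 2 bearing: y=sinΔλ·cosφ2=-0.13428290, x=cosφ1·sinφ2-sinφ1·cosφ2·cosΔλ=0.63703533; θ=atan2(y, x)=-11.9033° <0 so +360° → 348.0967° ≈ 348.1°
Leg 3: φ1=1.1043763, φ2=0.0393031, Δφ=-1.0650732, Δλ=0.4002581 rad; a=sin²(Δφ/2)+cosφ1·cosφ2·sin²(Δλ/2)=0.2755379041; c=2·atan2(√a, √(1-a))=1.105235297; dist=6371·c=7041.454 ≈ 7041.5 km; running total=37479.2 km
Leg 3 bearing: y=sinΔλ·cosφ2=0.38935514, x=cosφ1·sinφ2-sinφ1·cosφ2·cosΔλ=-0.80428207; θ=atan2(y, x)=154.1682° ≈ 154.2°
Leg 4: φ1=0.0393031, φ2=-0.3538393, Δφ=-0.3931424, Δλ=-0.1968487 rad; a=sin²(Δφ/2)+cosφ1·cosφ2·sin²(Δλ/2)=0.0471960174; c=2·atan2(√a, √(1-a))=0.437985304; dist=6371·c=2790.404 ≈ 2790.4 km; running total=40269.6 km
Leg 4 bearing: y=sinΔλ·cosφ2=-0.18346356, x=cosφ1·sinφ2-sinφ1·cosφ2·cosΔλ=-0.38238114; θ=atan2(y, x)=-154.3687° <0 so +360° → 205.6313° ≈ 205.6°
Leg 5: φ1=-0.3538393, φ2=-0.9448165, Δφ=-0.5909772, Δλ=2.6548640 rad; a=sin²(Δφ/2)+cosφ1·cosφ2·sin²(Δλ/2)=0.6024839935; c=2·atan2(√a, √(1-a))=1.777227326; dist=6371·c=11322.715 ≈ 11322.7 km; running total=51592.3 km
Leg 5 bearing: y=sinΔλ·cosφ2=0.27404316, x=cosφ1·sinφ2-sinφ1·cosφ2·cosΔλ=-0.93962145; θ=atan2(y, x)=163.7405° ≈ 163.7°
Leg 6: φ1=-0.9448165, φ2=-1.2134821, Δφ=-0.2686655, Δλ=1.4204519 rad; a=sin²(Δφ/2)+cosφ1·cosφ2·sin²(Δλ/2)=0.1050511458; c=2·atan2(√a, √(1-a))=0.660154153; dist=6371·c=4205.842 ≈ 4205.8 km; running total=55798.1 km
Leg 6 bearing: y=sinΔλ·cosφ2=0.34581396, x=cosφ1·sinφ2-sinφ1·cosφ2·cosΔλ=-0.50643293; θ=atan2(y, x)=145.6731° ≈ 145.7°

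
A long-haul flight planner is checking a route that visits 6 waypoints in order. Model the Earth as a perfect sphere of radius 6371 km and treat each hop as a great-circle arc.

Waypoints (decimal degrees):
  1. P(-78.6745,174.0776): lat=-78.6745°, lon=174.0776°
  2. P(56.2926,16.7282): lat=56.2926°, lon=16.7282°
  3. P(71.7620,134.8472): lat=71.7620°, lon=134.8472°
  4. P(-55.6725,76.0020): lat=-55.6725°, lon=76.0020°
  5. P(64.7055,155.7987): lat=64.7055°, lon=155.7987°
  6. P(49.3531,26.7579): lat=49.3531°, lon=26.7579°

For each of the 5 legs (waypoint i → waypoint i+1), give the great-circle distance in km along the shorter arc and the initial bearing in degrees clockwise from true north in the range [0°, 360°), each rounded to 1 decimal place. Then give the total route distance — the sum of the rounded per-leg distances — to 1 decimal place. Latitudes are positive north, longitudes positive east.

Leg 1: dist=17389.3 km, bearing=212.2°
Leg 2: dist=4993.6 km, bearing=23.0°
Leg 3: dist=14885.8 km, bearing=222.0°
Leg 4: dist=14983.1 km, bearing=36.3°
Leg 5: dist=6592.8 km, bearing=324.0°
Total: 58844.6 km

Leg 1: φ1=-1.3731291, φ2=0.9824912, Δφ=2.3556203, Δλ=-2.7462651 rad; a=sin²(Δφ/2)+cosφ1·cosφ2·sin²(Δλ/2)=0.9581302861; c=2·atan2(√a, √(1-a))=2.729439854; dist=6371·c=17389.261 ≈ 17389.3 km; running total=17389.3 km
Leg 1 bearing: y=sinΔλ·cosφ2=-0.21371779, x=cosφ1·sinφ2-sinφ1·cosφ2·cosΔλ=-0.33880860; θ=atan2(y, x)=-147.7566° <0 so +360° → 212.2434° ≈ 212.2°
Leg 2: φ1=0.9824912, φ2=1.2524832, Δφ=0.2699920, Δλ=2.0615655 rad; a=sin²(Δφ/2)+cosφ1·cosφ2·sin²(Δλ/2)=0.1458818869; c=2·atan2(√a, √(1-a))=0.783799609; dist=6371·c=4993.587 ≈ 4993.6 km; running total=22382.9 km
Leg 2 bearing: y=sinΔλ·cosφ2=0.27602584, x=cosφ1·sinφ2-sinφ1·cosφ2·cosΔλ=0.64977779; θ=atan2(y, x)=23.0158° ≈ 23.0°
Leg 3: φ1=1.2524832, φ2=-0.9716684, Δφ=-2.2241516, Δλ=-1.0270425 rad; a=sin²(Δφ/2)+cosφ1·cosφ2·sin²(Δλ/2)=0.8465178091; c=2·atan2(√a, √(1-a))=2.336487756; dist=6371·c=14885.763 ≈ 14885.8 km; running total=37268.7 km
Leg 3 bearing: y=sinΔλ·cosφ2=-0.48258944, x=cosφ1·sinφ2-sinφ1·cosφ2·cosΔλ=-0.53554557; θ=atan2(y, x)=-137.9774° <0 so +360° → 222.0226° ≈ 222.0°
Leg 4: φ1=-0.9716684, φ2=1.1293240, Δφ=2.1009924, Δλ=1.3927151 rad; a=sin²(Δφ/2)+cosφ1·cosφ2·sin²(Δλ/2)=0.8519842402; c=2·atan2(√a, √(1-a))=2.351766054; dist=6371·c=14983.102 ≈ 14983.1 km; running total=52251.8 km
Leg 4 bearing: y=sinΔλ·cosφ2=0.42051396, x=cosφ1·sinφ2-sinφ1·cosφ2·cosΔλ=0.57236037; θ=atan2(y, x)=36.3048° ≈ 36.3°
Leg 5: φ1=1.1293240, φ2=0.8613741, Δφ=-0.2679499, Δλ=-2.2521868 rad; a=sin²(Δφ/2)+cosφ1·cosφ2·sin²(Δλ/2)=0.2446573743; c=2·atan2(√a, √(1-a))=1.034814706; dist=6371·c=6592.804 ≈ 6592.8 km; running total=58844.6 km
Leg 5 bearing: y=sinΔλ·cosφ2=-0.50593735, x=cosφ1·sinφ2-sinφ1·cosφ2·cosΔλ=0.69514601; θ=atan2(y, x)=-36.0477° <0 so +360° → 323.9523° ≈ 324.0°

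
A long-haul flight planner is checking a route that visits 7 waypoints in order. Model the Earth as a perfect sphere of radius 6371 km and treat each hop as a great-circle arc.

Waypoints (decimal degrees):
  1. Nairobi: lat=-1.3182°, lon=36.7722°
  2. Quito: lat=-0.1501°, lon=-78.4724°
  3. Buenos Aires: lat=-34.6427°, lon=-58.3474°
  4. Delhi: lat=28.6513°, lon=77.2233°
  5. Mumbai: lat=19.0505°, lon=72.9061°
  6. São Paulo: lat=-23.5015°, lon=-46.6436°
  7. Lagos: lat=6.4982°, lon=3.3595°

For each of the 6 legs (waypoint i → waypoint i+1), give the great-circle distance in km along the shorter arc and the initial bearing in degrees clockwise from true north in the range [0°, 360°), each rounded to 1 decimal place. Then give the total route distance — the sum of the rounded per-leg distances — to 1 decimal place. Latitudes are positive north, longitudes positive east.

Leg 1: φ1=-0.0230069, φ2=-0.0026197, Δφ=0.0203872, Δλ=-2.0113977 rad; a=sin²(Δφ/2)+cosφ1·cosφ2·sin²(Δλ/2)=0.7131544487; c=2·atan2(√a, √(1-a))=2.011204691; dist=6371·c=12813.385 ≈ 12813.4 km; running total=12813.4 km
Leg 1 bearing: y=sinΔλ·cosφ2=-0.90449224, x=cosφ1·sinφ2-sinφ1·cosφ2·cosΔλ=-0.01243022; θ=atan2(y, x)=-90.7874° <0 so +360° → 269.2126° ≈ 269.2°
Leg 2: φ1=-0.0026197, φ2=-0.6046292, Δφ=-0.6020094, Δλ=0.3512475 rad; a=sin²(Δφ/2)+cosφ1·cosφ2·sin²(Δλ/2)=0.1130159394; c=2·atan2(√a, √(1-a))=0.685712421; dist=6371·c=4368.674 ≈ 4368.7 km; running total=17182.1 km
Leg 2 bearing: y=sinΔλ·cosφ2=0.28307037, x=cosφ1·sinφ2-sinφ1·cosφ2·cosΔλ=-0.56643139; θ=atan2(y, x)=153.4467° ≈ 153.4°
Leg 3: φ1=-0.6046292, φ2=0.5000595, Δφ=1.1046887, Δλ=2.3661551 rad; a=sin²(Δφ/2)+cosφ1·cosφ2·sin²(Δλ/2)=0.8940677913; c=2·atan2(√a, √(1-a))=2.478570320; dist=6371·c=15790.972 ≈ 15791.0 km; running total=32973.1 km
Leg 3 bearing: y=sinΔλ·cosφ2=0.61431293, x=cosφ1·sinφ2-sinφ1·cosφ2·cosΔλ=0.03823515; θ=atan2(y, x)=86.4385° ≈ 86.4°
Leg 4: φ1=0.5000595, φ2=0.3324939, Δφ=-0.1675656, Δλ=-0.0753494 rad; a=sin²(Δφ/2)+cosφ1·cosφ2·sin²(Δλ/2)=0.0081799536; c=2·atan2(√a, √(1-a))=0.181133710; dist=6371·c=1154.003 ≈ 1154.0 km; running total=34127.1 km
Leg 4 bearing: y=sinΔλ·cosφ2=-0.07115519, x=cosφ1·sinφ2-sinφ1·cosφ2·cosΔλ=-0.16549655; θ=atan2(y, x)=-156.7347° <0 so +360° → 203.2653° ≈ 203.3°
Leg 5: φ1=0.3324939, φ2=-0.4101786, Δφ=-0.7426725, Δλ=-2.0865359 rad; a=sin²(Δφ/2)+cosφ1·cosφ2·sin²(Δλ/2)=0.7788294532; c=2·atan2(√a, √(1-a))=2.162359090; dist=6371·c=13776.390 ≈ 13776.4 km; running total=47903.5 km
Leg 5 bearing: y=sinΔλ·cosφ2=-0.79776736, x=cosφ1·sinφ2-sinφ1·cosφ2·cosΔλ=-0.22931153; θ=atan2(y, x)=-106.0369° <0 so +360° → 253.9631° ≈ 254.0°
Leg 6: φ1=-0.4101786, φ2=0.1134150, Δφ=0.5235935, Δλ=0.8727187 rad; a=sin²(Δφ/2)+cosφ1·cosφ2·sin²(Δλ/2)=0.2297433298; c=2·atan2(√a, √(1-a))=0.999749187; dist=6371·c=6369.402 ≈ 6369.4 km; running total=54272.9 km
Leg 6 bearing: y=sinΔλ·cosφ2=0.76115748, x=cosφ1·sinφ2-sinφ1·cosφ2·cosΔλ=0.35844752; θ=atan2(y, x)=64.7831° ≈ 64.8°

Leg 1: dist=12813.4 km, bearing=269.2°
Leg 2: dist=4368.7 km, bearing=153.4°
Leg 3: dist=15791.0 km, bearing=86.4°
Leg 4: dist=1154.0 km, bearing=203.3°
Leg 5: dist=13776.4 km, bearing=254.0°
Leg 6: dist=6369.4 km, bearing=64.8°
Total: 54272.9 km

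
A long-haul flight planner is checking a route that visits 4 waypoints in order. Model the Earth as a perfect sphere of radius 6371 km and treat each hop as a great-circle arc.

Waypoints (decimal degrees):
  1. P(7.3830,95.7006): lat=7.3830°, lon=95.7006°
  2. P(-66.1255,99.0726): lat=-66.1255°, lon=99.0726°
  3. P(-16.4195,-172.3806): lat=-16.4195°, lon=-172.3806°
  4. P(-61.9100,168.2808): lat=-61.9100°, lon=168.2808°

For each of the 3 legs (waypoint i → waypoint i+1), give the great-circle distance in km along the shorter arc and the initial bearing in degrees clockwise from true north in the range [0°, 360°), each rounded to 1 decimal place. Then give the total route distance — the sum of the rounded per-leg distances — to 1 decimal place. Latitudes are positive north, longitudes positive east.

Leg 1: dist=8178.4 km, bearing=178.6°
Leg 2: dist=8276.8 km, bearing=95.5°
Leg 3: dist=5282.2 km, bearing=192.2°
Total: 21737.4 km

Leg 1: φ1=0.1288577, φ2=-1.1541077, Δφ=-1.2829654, Δλ=0.0588525 rad; a=sin²(Δφ/2)+cosφ1·cosφ2·sin²(Δλ/2)=0.3584109067; c=2·atan2(√a, √(1-a))=1.283690001; dist=6371·c=8178.389 ≈ 8178.4 km; running total=8178.4 km
Leg 1 bearing: y=sinΔλ·cosφ2=0.02380590, x=cosφ1·sinφ2-sinφ1·cosφ2·cosΔλ=-0.95877182; θ=atan2(y, x)=178.5777° ≈ 178.6°
Leg 2: φ1=-1.1541077, φ2=-0.2865743, Δφ=0.8675334, Δλ=-4.7377521 rad; a=sin²(Δφ/2)+cosφ1·cosφ2·sin²(Δλ/2)=0.3658365724; c=2·atan2(√a, √(1-a))=1.299140555; dist=6371·c=8276.824 ≈ 8276.8 km; running total=16455.2 km
Leg 2 bearing: y=sinΔλ·cosφ2=0.95890932, x=cosφ1·sinφ2-sinφ1·cosφ2·cosΔλ=-0.09216084; θ=atan2(y, x)=95.4898° ≈ 95.5°
Leg 3: φ1=-0.2865743, φ2=-1.0805333, Δφ=-0.7939590, Δλ=5.9456631 rad; a=sin²(Δφ/2)+cosφ1·cosφ2·sin²(Δλ/2)=0.1622278738; c=2·atan2(√a, √(1-a))=0.829093724; dist=6371·c=5282.156 ≈ 5282.2 km; running total=21737.4 km
Leg 3 bearing: y=sinΔλ·cosφ2=-0.15592467, x=cosφ1·sinφ2-sinφ1·cosφ2·cosΔλ=-0.72064378; θ=atan2(y, x)=-167.7912° <0 so +360° → 192.2088° ≈ 192.2°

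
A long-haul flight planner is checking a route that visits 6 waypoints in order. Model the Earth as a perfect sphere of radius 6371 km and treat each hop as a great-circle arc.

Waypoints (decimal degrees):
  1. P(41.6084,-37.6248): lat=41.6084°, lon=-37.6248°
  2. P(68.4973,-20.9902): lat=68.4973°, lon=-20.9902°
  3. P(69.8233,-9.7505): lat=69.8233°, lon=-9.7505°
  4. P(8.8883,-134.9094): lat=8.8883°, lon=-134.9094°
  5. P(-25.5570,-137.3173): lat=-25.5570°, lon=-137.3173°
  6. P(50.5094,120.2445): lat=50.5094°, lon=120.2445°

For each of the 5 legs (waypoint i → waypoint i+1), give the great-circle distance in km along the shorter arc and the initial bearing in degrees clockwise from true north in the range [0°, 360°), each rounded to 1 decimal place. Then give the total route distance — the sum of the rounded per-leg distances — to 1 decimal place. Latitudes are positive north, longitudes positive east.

Leg 1: φ1=0.7262036, φ2=1.1955034, Δφ=0.4692998, Δλ=0.2903285 rad; a=sin²(Δφ/2)+cosφ1·cosφ2·sin²(Δλ/2)=0.0597922665; c=2·atan2(√a, √(1-a))=0.494058700; dist=6371·c=3147.648 ≈ 3147.6 km; running total=3147.6 km
Leg 1 bearing: y=sinΔλ·cosφ2=0.10492977, x=cosφ1·sinφ2-sinφ1·cosφ2·cosΔλ=0.46244821; θ=atan2(y, x)=12.7840° ≈ 12.8°
Leg 2: φ1=1.1955034, φ2=1.2186465, Δφ=0.0231431, Δλ=0.1961698 rad; a=sin²(Δφ/2)+cosφ1·cosφ2·sin²(Δλ/2)=0.0013463124; c=2·atan2(√a, √(1-a))=0.073400737; dist=6371·c=467.636 ≈ 467.6 km; running total=3615.2 km
Leg 2 bearing: y=sinΔλ·cosφ2=0.06722906, x=cosφ1·sinφ2-sinφ1·cosφ2·cosΔλ=0.02929595; θ=atan2(y, x)=66.4542° ≈ 66.5°
Leg 3: φ1=1.2186465, φ2=0.1551301, Δφ=-1.0635164, Δλ=-2.1844349 rad; a=sin²(Δφ/2)+cosφ1·cosφ2·sin²(Δλ/2)=0.5256033558; c=2·atan2(√a, √(1-a))=1.622025443; dist=6371·c=10333.924 ≈ 10333.9 km; running total=13949.1 km
Leg 3 bearing: y=sinΔλ·cosφ2=-0.80774048, x=cosφ1·sinφ2-sinφ1·cosφ2·cosΔλ=0.58731013; θ=atan2(y, x)=-53.9790° <0 so +360° → 306.0210° ≈ 306.0°
Leg 4: φ1=0.1551301, φ2=-0.4460538, Δφ=-0.6011839, Δλ=-0.0420258 rad; a=sin²(Δφ/2)+cosφ1·cosφ2·sin²(Δλ/2)=0.0880602191; c=2·atan2(√a, √(1-a))=0.602573878; dist=6371·c=3838.998 ≈ 3839.0 km; running total=17788.1 km
Leg 4 bearing: y=sinΔλ·cosφ2=-0.03790268, x=cosφ1·sinφ2-sinφ1·cosφ2·cosΔλ=-0.56549611; θ=atan2(y, x)=-176.1655° <0 so +360° → 183.8345° ≈ 183.8°
Leg 5: φ1=-0.4460538, φ2=0.8815553, Δφ=1.3276091, Δλ=4.4953014 rad; a=sin²(Δφ/2)+cosφ1·cosφ2·sin²(Δλ/2)=0.7282519366; c=2·atan2(√a, √(1-a))=2.044858084; dist=6371·c=13027.791 ≈ 13027.8 km; running total=30815.9 km
Leg 5 bearing: y=sinΔλ·cosφ2=-0.62102513, x=cosφ1·sinφ2-sinφ1·cosφ2·cosΔλ=0.63712793; θ=atan2(y, x)=-44.2667° <0 so +360° → 315.7333° ≈ 315.7°

Leg 1: dist=3147.6 km, bearing=12.8°
Leg 2: dist=467.6 km, bearing=66.5°
Leg 3: dist=10333.9 km, bearing=306.0°
Leg 4: dist=3839.0 km, bearing=183.8°
Leg 5: dist=13027.8 km, bearing=315.7°
Total: 30815.9 km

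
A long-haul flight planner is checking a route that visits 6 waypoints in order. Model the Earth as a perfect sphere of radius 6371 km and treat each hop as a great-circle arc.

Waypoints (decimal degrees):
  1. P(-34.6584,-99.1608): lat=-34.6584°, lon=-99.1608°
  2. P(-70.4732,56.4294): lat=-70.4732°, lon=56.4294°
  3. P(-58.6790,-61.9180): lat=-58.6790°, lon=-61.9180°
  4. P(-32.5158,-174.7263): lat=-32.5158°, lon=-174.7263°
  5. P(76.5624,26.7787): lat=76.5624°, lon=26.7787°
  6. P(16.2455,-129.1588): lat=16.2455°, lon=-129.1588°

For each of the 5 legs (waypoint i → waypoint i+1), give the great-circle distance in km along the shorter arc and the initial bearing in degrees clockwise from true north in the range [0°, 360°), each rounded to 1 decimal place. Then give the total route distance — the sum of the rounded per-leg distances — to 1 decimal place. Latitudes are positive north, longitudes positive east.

Leg 1: dist=8162.2 km, bearing=171.7°
Leg 2: dist=4862.3 km, bearing=221.4°
Leg 3: dist=8137.9 km, bearing=234.3°
Leg 4: dist=14993.6 km, bearing=353.1°
Leg 5: dist=9571.6 km, bearing=336.9°
Total: 45727.6 km

Leg 1: φ1=-0.6049032, φ2=-1.2299894, Δφ=-0.6250862, Δλ=2.7155613 rad; a=sin²(Δφ/2)+cosφ1·cosφ2·sin²(Δλ/2)=0.3571935876; c=2·atan2(√a, √(1-a))=1.281150498; dist=6371·c=8162.210 ≈ 8162.2 km; running total=8162.2 km
Leg 1 bearing: y=sinΔλ·cosφ2=0.13813128, x=cosφ1·sinφ2-sinφ1·cosφ2·cosΔλ=-0.94833805; θ=atan2(y, x)=171.7128° ≈ 171.7°
Leg 2: φ1=-1.2299894, φ2=-1.0241418, Δφ=0.2058476, Δλ=-2.0655518 rad; a=sin²(Δφ/2)+cosφ1·cosφ2·sin²(Δλ/2)=0.1386826696; c=2·atan2(√a, √(1-a))=0.763190009; dist=6371·c=4862.284 ≈ 4862.3 km; running total=13024.5 km
Leg 2 bearing: y=sinΔλ·cosφ2=-0.45749649, x=cosφ1·sinφ2-sinφ1·cosφ2·cosΔλ=-0.51816610; θ=atan2(y, x)=-138.5582° <0 so +360° → 221.4418° ≈ 221.4°
Leg 3: φ1=-1.0241418, φ2=-0.5675078, Δφ=0.4566340, Δλ=-1.9688763 rad; a=sin²(Δφ/2)+cosφ1·cosφ2·sin²(Δλ/2)=0.3553636755; c=2·atan2(√a, √(1-a))=1.277329413; dist=6371·c=8137.866 ≈ 8137.9 km; running total=21162.4 km
Leg 3 bearing: y=sinΔλ·cosφ2=-0.77730753, x=cosφ1·sinφ2-sinφ1·cosφ2·cosΔλ=-0.55867194; θ=atan2(y, x)=-125.7058° <0 so +360° → 234.2942° ≈ 234.3°
Leg 4: φ1=-0.5675078, φ2=1.3362660, Δφ=1.9037737, Δλ=3.5169257 rad; a=sin²(Δφ/2)+cosφ1·cosφ2·sin²(Δλ/2)=0.8525665349; c=2·atan2(√a, √(1-a))=2.353407122; dist=6371·c=14993.557 ≈ 14993.6 km; running total=36156.0 km
Leg 4 bearing: y=sinΔλ·cosφ2=-0.08518871, x=cosφ1·sinφ2-sinφ1·cosφ2·cosΔλ=0.70393909; θ=atan2(y, x)=-6.9002° <0 so +360° → 353.0998° ≈ 353.1°
Leg 5: φ1=1.3362660, φ2=0.2835375, Δφ=-1.0527285, Δλ=-2.7216228 rad; a=sin²(Δφ/2)+cosφ1·cosφ2·sin²(Δλ/2)=0.4658123750; c=2·atan2(√a, √(1-a))=1.502367687; dist=6371·c=9571.585 ≈ 9571.6 km; running total=45727.6 km
Leg 5 bearing: y=sinΔλ·cosφ2=-0.39145289, x=cosφ1·sinφ2-sinφ1·cosφ2·cosΔλ=0.91765432; θ=atan2(y, x)=-23.1021° <0 so +360° → 336.8979° ≈ 336.9°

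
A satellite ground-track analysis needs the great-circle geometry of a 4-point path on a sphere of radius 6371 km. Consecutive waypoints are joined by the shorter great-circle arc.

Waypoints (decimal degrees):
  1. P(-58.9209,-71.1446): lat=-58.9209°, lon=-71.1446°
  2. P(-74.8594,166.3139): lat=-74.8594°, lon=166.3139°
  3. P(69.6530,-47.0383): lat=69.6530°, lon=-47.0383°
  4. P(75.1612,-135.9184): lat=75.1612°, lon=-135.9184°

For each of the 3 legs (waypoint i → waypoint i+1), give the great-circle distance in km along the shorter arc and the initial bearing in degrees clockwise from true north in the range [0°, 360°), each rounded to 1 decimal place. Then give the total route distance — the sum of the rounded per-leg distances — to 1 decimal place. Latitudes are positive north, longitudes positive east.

Leg 1: dist=4563.9 km, bearing=199.6°
Leg 2: dist=18768.5 km, bearing=100.5°
Leg 3: dist=2753.1 km, bearing=322.3°
Total: 26085.5 km

Leg 1: φ1=-1.0283637, φ2=-1.3065430, Δφ=-0.2781793, Δλ=4.1444327 rad; a=sin²(Δφ/2)+cosφ1·cosφ2·sin²(Δλ/2)=0.1229005058; c=2·atan2(√a, √(1-a))=0.716362916; dist=6371·c=4563.948 ≈ 4563.9 km; running total=4563.9 km
Leg 1 bearing: y=sinΔλ·cosφ2=-0.22018251, x=cosφ1·sinφ2-sinφ1·cosφ2·cosΔλ=-0.61863038; θ=atan2(y, x)=-160.4084° <0 so +360° → 199.5916° ≈ 199.6°
Leg 2: φ1=-1.3065430, φ2=1.2156742, Δφ=2.5222172, Δλ=-3.7236984 rad; a=sin²(Δφ/2)+cosφ1·cosφ2·sin²(Δλ/2)=0.9904587014; c=2·atan2(√a, √(1-a))=2.945921507; dist=6371·c=18768.466 ≈ 18768.5 km; running total=23332.4 km
Leg 2 bearing: y=sinΔλ·cosφ2=0.19116261, x=cosφ1·sinφ2-sinφ1·cosφ2·cosΔλ=-0.03546698; θ=atan2(y, x)=100.5107° ≈ 100.5°
Leg 3: φ1=1.2156742, φ2=1.3118104, Δφ=0.0961362, Δλ=-1.5512504 rad; a=sin²(Δφ/2)+cosφ1·cosφ2·sin²(Δλ/2)=0.0459622467; c=2·atan2(√a, √(1-a))=0.432130590; dist=6371·c=2753.104 ≈ 2753.1 km; running total=26085.5 km
Leg 3 bearing: y=sinΔλ·cosφ2=-0.25605150, x=cosφ1·sinφ2-sinφ1·cosφ2·cosΔλ=0.33141591; θ=atan2(y, x)=-37.6896° <0 so +360° → 322.3104° ≈ 322.3°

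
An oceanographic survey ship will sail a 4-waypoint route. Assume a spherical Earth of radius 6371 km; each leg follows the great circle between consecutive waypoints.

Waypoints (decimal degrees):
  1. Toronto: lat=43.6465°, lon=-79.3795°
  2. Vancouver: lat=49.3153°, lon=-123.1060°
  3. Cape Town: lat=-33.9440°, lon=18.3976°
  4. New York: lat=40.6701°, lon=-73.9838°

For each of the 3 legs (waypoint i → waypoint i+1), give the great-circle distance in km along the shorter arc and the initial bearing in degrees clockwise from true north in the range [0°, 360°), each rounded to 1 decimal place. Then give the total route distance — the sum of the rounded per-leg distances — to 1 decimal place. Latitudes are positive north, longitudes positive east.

Leg 1: dist=3358.1 km, bearing=296.4°
Leg 2: dist=16440.5 km, bearing=76.0°
Leg 3: dist=12560.3 km, bearing=304.6°
Total: 32358.9 km

Leg 1: φ1=0.7617751, φ2=0.8607144, Δφ=0.0989392, Δλ=-0.7631714 rad; a=sin²(Δφ/2)+cosφ1·cosφ2·sin²(Δλ/2)=0.0678615570; c=2·atan2(√a, √(1-a))=0.527085291; dist=6371·c=3358.060 ≈ 3358.1 km; running total=3358.1 km
Leg 1 bearing: y=sinΔλ·cosφ2=-0.45060137, x=cosφ1·sinφ2-sinφ1·cosφ2·cosΔλ=0.22357073; θ=atan2(y, x)=-63.6112° <0 so +360° → 296.3888° ≈ 296.4°
Leg 2: φ1=0.8607144, φ2=-0.5924346, Δφ=-1.4531489, Δλ=2.4697037 rad; a=sin²(Δφ/2)+cosφ1·cosφ2·sin²(Δλ/2)=0.9233417280; c=2·atan2(√a, √(1-a))=2.580517390; dist=6371·c=16440.476 ≈ 16440.5 km; running total=19798.6 km
Leg 2 bearing: y=sinΔλ·cosφ2=0.51638722, x=cosφ1·sinφ2-sinφ1·cosφ2·cosΔλ=0.12834083; θ=atan2(y, x)=76.0427° ≈ 76.0°
Leg 3: φ1=-0.5924346, φ2=0.7098272, Δφ=1.3022617, Δλ=-1.6123596 rad; a=sin²(Δφ/2)+cosφ1·cosφ2·sin²(Δλ/2)=0.6950220535; c=2·atan2(√a, √(1-a))=1.971475820; dist=6371·c=12560.272 ≈ 12560.3 km; running total=32358.9 km
Leg 3 bearing: y=sinΔλ·cosφ2=-0.75781949, x=cosφ1·sinφ2-sinφ1·cosφ2·cosΔλ=0.52304418; θ=atan2(y, x)=-55.3867° <0 so +360° → 304.6133° ≈ 304.6°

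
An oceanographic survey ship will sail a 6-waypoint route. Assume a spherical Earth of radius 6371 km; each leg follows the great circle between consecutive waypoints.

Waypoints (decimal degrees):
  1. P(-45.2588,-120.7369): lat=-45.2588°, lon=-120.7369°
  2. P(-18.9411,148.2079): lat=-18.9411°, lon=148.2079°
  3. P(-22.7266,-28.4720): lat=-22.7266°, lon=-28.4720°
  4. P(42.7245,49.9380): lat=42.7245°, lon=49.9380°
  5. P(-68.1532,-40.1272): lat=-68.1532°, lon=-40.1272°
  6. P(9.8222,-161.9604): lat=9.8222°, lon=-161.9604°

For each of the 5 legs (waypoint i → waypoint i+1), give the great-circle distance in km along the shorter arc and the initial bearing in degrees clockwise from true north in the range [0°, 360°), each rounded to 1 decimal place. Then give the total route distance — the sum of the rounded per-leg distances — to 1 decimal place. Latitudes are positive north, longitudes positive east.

Leg 1: dist=8605.5 km, bearing=255.7°
Leg 2: dist=15367.8 km, bearing=184.6°
Leg 3: dist=10812.3 km, bearing=46.5°
Leg 4: dist=14350.2 km, bearing=208.6°
Leg 5: dist=12297.5 km, bearing=243.4°
Total: 61433.3 km

Leg 1: φ1=-0.7899151, φ2=-0.3305846, Δφ=0.4593305, Δλ=4.6939723 rad; a=sin²(Δφ/2)+cosφ1·cosφ2·sin²(Δλ/2)=0.3908512851; c=2·atan2(√a, √(1-a))=1.350726845; dist=6371·c=8605.481 ≈ 8605.5 km; running total=8605.5 km
Leg 1 bearing: y=sinΔλ·cosφ2=-0.94569236, x=cosφ1·sinφ2-sinφ1·cosφ2·cosΔλ=-0.24085721; θ=atan2(y, x)=-104.2888° <0 so +360° → 255.7112° ≈ 255.7°
Leg 2: φ1=-0.3305846, φ2=-0.3966540, Δφ=-0.0660694, Δλ=-3.0836460 rad; a=sin²(Δφ/2)+cosφ1·cosφ2·sin²(Δλ/2)=0.8727743926; c=2·atan2(√a, √(1-a))=2.412154233; dist=6371·c=15367.835 ≈ 15367.8 km; running total=23973.3 km
Leg 2 bearing: y=sinΔλ·cosφ2=-0.05341772, x=cosφ1·sinφ2-sinφ1·cosφ2·cosΔλ=-0.66430682; θ=atan2(y, x)=-175.4027° <0 so +360° → 184.5973° ≈ 184.6°
Leg 3: φ1=-0.3966540, φ2=0.7456832, Δφ=1.1423372, Δλ=1.3685127 rad; a=sin²(Δφ/2)+cosφ1·cosφ2·sin²(Δλ/2)=0.5629928485; c=2·atan2(√a, √(1-a))=1.697117709; dist=6371·c=10812.337 ≈ 10812.3 km; running total=34785.6 km
Leg 3 bearing: y=sinΔλ·cosφ2=0.71964579, x=cosφ1·sinφ2-sinφ1·cosφ2·cosΔλ=0.68281589; θ=atan2(y, x)=46.5043° ≈ 46.5°
Leg 4: φ1=0.7456832, φ2=-1.1894977, Δφ=-1.9351809, Δλ=-1.5719343 rad; a=sin²(Δφ/2)+cosφ1·cosφ2·sin²(Δλ/2)=0.8150292165; c=2·atan2(√a, √(1-a))=2.252424783; dist=6371·c=14350.198 ≈ 14350.2 km; running total=49135.8 km
Leg 4 bearing: y=sinΔλ·cosφ2=-0.37212587, x=cosφ1·sinφ2-sinφ1·cosφ2·cosΔλ=-0.68157810; θ=atan2(y, x)=-151.3665° <0 so +360° → 208.6335° ≈ 208.6°
Leg 5: φ1=-1.1894977, φ2=0.1714297, Δφ=1.3609275, Δλ=-2.1263905 rad; a=sin²(Δφ/2)+cosφ1·cosφ2·sin²(Δλ/2)=0.6758699916; c=2·atan2(√a, √(1-a))=1.930225545; dist=6371·c=12297.467 ≈ 12297.5 km; running total=61433.3 km
Leg 5 bearing: y=sinΔλ·cosφ2=-0.83713385, x=cosφ1·sinφ2-sinφ1·cosφ2·cosΔλ=-0.41891037; θ=atan2(y, x)=-116.5839° <0 so +360° → 243.4161° ≈ 243.4°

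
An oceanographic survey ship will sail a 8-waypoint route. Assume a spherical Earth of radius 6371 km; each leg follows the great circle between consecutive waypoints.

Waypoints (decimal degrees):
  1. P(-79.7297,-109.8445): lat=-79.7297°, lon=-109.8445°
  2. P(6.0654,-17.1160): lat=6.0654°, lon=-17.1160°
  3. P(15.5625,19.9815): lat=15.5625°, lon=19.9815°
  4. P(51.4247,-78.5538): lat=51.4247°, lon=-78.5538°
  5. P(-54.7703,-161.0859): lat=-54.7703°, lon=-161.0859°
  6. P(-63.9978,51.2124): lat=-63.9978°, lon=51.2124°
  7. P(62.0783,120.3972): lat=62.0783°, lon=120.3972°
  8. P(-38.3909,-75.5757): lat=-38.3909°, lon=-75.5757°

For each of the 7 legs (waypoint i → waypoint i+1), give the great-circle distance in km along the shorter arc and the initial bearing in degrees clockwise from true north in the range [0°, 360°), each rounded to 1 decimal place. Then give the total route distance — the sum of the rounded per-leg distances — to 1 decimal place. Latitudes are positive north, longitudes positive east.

Leg 1: φ1=-1.3915458, φ2=0.1058612, Δφ=1.4974070, Δλ=1.6184176 rad; a=sin²(Δφ/2)+cosφ1·cosφ2·sin²(Δλ/2)=0.5562051939; c=2·atan2(√a, √(1-a))=1.683444809; dist=6371·c=10725.227 ≈ 10725.2 km; running total=10725.2 km
Leg 1 bearing: y=sinΔλ·cosφ2=0.99327460, x=cosφ1·sinφ2-sinφ1·cosφ2·cosΔλ=-0.02773938; θ=atan2(y, x)=91.5997° ≈ 91.6°
Leg 2: φ1=0.1058612, φ2=0.2716169, Δφ=0.1657557, Δλ=0.6474735 rad; a=sin²(Δφ/2)+cosφ1·cosφ2·sin²(Δλ/2)=0.1037922027; c=2·atan2(√a, √(1-a))=0.656037343; dist=6371·c=4179.614 ≈ 4179.6 km; running total=14904.8 km
Leg 2 bearing: y=sinΔλ·cosφ2=0.58105987, x=cosφ1·sinφ2-sinφ1·cosφ2·cosΔλ=0.18559890; θ=atan2(y, x)=72.2858° ≈ 72.3°
Leg 3: φ1=0.2716169, φ2=0.8975303, Δφ=0.6259135, Δλ=-1.7197654 rad; a=sin²(Δφ/2)+cosφ1·cosφ2·sin²(Δλ/2)=0.4397033776; c=2·atan2(√a, √(1-a))=1.449908860; dist=6371·c=9237.369 ≈ 9237.4 km; running total=24142.2 km
Leg 3 bearing: y=sinΔλ·cosφ2=-0.61663665, x=cosφ1·sinφ2-sinφ1·cosφ2·cosΔλ=0.77795663; θ=atan2(y, x)=-38.4016° <0 so +360° → 321.5984° ≈ 321.6°
Leg 4: φ1=0.8975303, φ2=-0.9559221, Δφ=-1.8534524, Δλ=-1.4404569 rad; a=sin²(Δφ/2)+cosφ1·cosφ2·sin²(Δλ/2)=0.7959258921; c=2·atan2(√a, √(1-a))=2.204150601; dist=6371·c=14042.643 ≈ 14042.6 km; running total=38184.8 km
Leg 4 bearing: y=sinΔλ·cosφ2=-0.57196283, x=cosφ1·sinφ2-sinφ1·cosφ2·cosΔλ=-0.56795245; θ=atan2(y, x)=-134.7984° <0 so +360° → 225.2016° ≈ 225.2°
Leg 5: φ1=-0.9559221, φ2=-1.1169723, Δφ=-0.1610503, Δλ=3.7053043 rad; a=sin²(Δφ/2)+cosφ1·cosφ2·sin²(Δλ/2)=0.2398027535; c=2·atan2(√a, √(1-a))=1.023483466; dist=6371·c=6520.613 ≈ 6520.6 km; running total=44705.4 km
Leg 5 bearing: y=sinΔλ·cosφ2=-0.23425210, x=cosφ1·sinφ2-sinφ1·cosφ2·cosΔλ=-0.82116717; θ=atan2(y, x)=-164.0783° <0 so +360° → 195.9217° ≈ 195.9°
Leg 6: φ1=-1.1169723, φ2=1.0834707, Δφ=2.2004431, Δλ=1.2075026 rad; a=sin²(Δφ/2)+cosφ1·cosφ2·sin²(Δλ/2)=0.8605991611; c=2·atan2(√a, √(1-a))=2.376326950; dist=6371·c=15139.579 ≈ 15139.6 km; running total=59845.0 km
Leg 6 bearing: y=sinΔλ·cosφ2=0.43770154, x=cosφ1·sinφ2-sinφ1·cosφ2·cosΔλ=0.53692675; θ=atan2(y, x)=39.1868° ≈ 39.2°
Leg 7: φ1=1.0834707, φ2=-0.6700476, Δφ=-1.7535183, Δλ=-3.4203723 rad; a=sin²(Δφ/2)+cosφ1·cosφ2·sin²(Δλ/2)=0.9507904819; c=2·atan2(√a, √(1-a))=2.694206513; dist=6371·c=17164.790 ≈ 17164.8 km; running total=77009.8 km
Leg 7 bearing: y=sinΔλ·cosφ2=0.21568600, x=cosφ1·sinφ2-sinφ1·cosφ2·cosΔλ=0.37500842; θ=atan2(y, x)=29.9053° ≈ 29.9°

Leg 1: dist=10725.2 km, bearing=91.6°
Leg 2: dist=4179.6 km, bearing=72.3°
Leg 3: dist=9237.4 km, bearing=321.6°
Leg 4: dist=14042.6 km, bearing=225.2°
Leg 5: dist=6520.6 km, bearing=195.9°
Leg 6: dist=15139.6 km, bearing=39.2°
Leg 7: dist=17164.8 km, bearing=29.9°
Total: 77009.8 km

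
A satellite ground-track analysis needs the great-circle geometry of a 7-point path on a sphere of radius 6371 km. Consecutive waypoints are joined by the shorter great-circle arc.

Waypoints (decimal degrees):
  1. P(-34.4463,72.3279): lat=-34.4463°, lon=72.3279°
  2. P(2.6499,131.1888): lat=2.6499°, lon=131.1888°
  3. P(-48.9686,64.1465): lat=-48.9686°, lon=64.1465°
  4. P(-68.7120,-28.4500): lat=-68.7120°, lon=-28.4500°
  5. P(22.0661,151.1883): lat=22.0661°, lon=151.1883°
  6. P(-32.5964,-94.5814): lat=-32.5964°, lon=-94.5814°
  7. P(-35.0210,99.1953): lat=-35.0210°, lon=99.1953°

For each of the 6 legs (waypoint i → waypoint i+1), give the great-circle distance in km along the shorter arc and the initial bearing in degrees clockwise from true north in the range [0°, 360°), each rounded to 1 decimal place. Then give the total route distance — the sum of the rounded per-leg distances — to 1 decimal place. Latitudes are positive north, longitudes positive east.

Leg 1: φ1=-0.6012014, φ2=0.0462495, Δφ=0.6474508, Δλ=1.0273165 rad; a=sin²(Δφ/2)+cosφ1·cosφ2·sin²(Δλ/2)=0.3000812482; c=2·atan2(√a, √(1-a))=1.159456772; dist=6371·c=7386.899 ≈ 7386.9 km; running total=7386.9 km
Leg 1 bearing: y=sinΔλ·cosφ2=0.85499915, x=cosφ1·sinφ2-sinφ1·cosφ2·cosΔλ=0.33031262; θ=atan2(y, x)=68.8769° ≈ 68.9°
Leg 2: φ1=0.0462495, φ2=-0.8546633, Δφ=-0.9009128, Δλ=-1.1701089 rad; a=sin²(Δφ/2)+cosφ1·cosφ2·sin²(Δλ/2)=0.3895458031; c=2·atan2(√a, √(1-a))=1.348050550; dist=6371·c=8588.430 ≈ 8588.4 km; running total=15975.3 km
Leg 2 bearing: y=sinΔλ·cosφ2=-0.60447536, x=cosφ1·sinφ2-sinφ1·cosφ2·cosΔλ=-0.76538162; θ=atan2(y, x)=-141.6994° <0 so +360° → 218.3006° ≈ 218.3°
Leg 3: φ1=-0.8546633, φ2=-1.1992506, Δφ=-0.3445873, Δλ=-1.6161138 rad; a=sin²(Δφ/2)+cosφ1·cosφ2·sin²(Δλ/2)=0.1539592614; c=2·atan2(√a, √(1-a))=0.806427592; dist=6371·c=5137.750 ≈ 5137.8 km; running total=21113.1 km
Leg 3 bearing: y=sinΔλ·cosφ2=-0.36268335, x=cosφ1·sinφ2-sinφ1·cosφ2·cosΔλ=-0.62408654; θ=atan2(y, x)=-149.8373° <0 so +360° → 210.1627° ≈ 210.2°
Leg 4: φ1=-1.1992506, φ2=0.3851261, Δφ=1.5843767, Δλ=3.1352798 rad; a=sin²(Δφ/2)+cosφ1·cosφ2·sin²(Δλ/2)=0.8432492613; c=2·atan2(√a, √(1-a))=2.327458896; dist=6371·c=14828.241 ≈ 14828.2 km; running total=35941.3 km
Leg 4 bearing: y=sinΔλ·cosφ2=0.00585041, x=cosφ1·sinφ2-sinφ1·cosφ2·cosΔλ=-0.72710766; θ=atan2(y, x)=179.5390° ≈ 179.5°
Leg 5: φ1=0.3851261, φ2=-0.5689145, Δφ=-0.9540406, Δλ=-4.2894905 rad; a=sin²(Δφ/2)+cosφ1·cosφ2·sin²(Δλ/2)=0.7614088037; c=2·atan2(√a, √(1-a))=2.120949266; dist=6371·c=13512.568 ≈ 13512.6 km; running total=49453.9 km
Leg 5 bearing: y=sinΔλ·cosφ2=0.76826591, x=cosφ1·sinφ2-sinφ1·cosφ2·cosΔλ=-0.36936329; θ=atan2(y, x)=115.6771° ≈ 115.7°
Leg 6: φ1=-0.5689145, φ2=-0.6112318, Δφ=-0.0423173, Δλ=3.3820414 rad; a=sin²(Δφ/2)+cosφ1·cosφ2·sin²(Δλ/2)=0.6804703175; c=2·atan2(√a, √(1-a))=1.940072652; dist=6371·c=12360.203 ≈ 12360.2 km; running total=61814.1 km
Leg 6 bearing: y=sinΔλ·cosφ2=-0.19502157, x=cosφ1·sinφ2-sinφ1·cosφ2·cosΔλ=-0.91196954; θ=atan2(y, x)=-167.9293° <0 so +360° → 192.0707° ≈ 192.1°

Leg 1: dist=7386.9 km, bearing=68.9°
Leg 2: dist=8588.4 km, bearing=218.3°
Leg 3: dist=5137.8 km, bearing=210.2°
Leg 4: dist=14828.2 km, bearing=179.5°
Leg 5: dist=13512.6 km, bearing=115.7°
Leg 6: dist=12360.2 km, bearing=192.1°
Total: 61814.1 km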